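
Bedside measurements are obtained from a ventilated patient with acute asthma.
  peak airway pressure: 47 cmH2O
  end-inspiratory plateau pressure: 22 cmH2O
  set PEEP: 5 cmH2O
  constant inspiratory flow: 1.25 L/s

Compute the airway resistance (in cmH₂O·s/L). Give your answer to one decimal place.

Raw = (PIP − Pplat) / flow = (47 − 22) / 1.25 = 25.0 / 1.25 = 20.0 cmH2O·s/L.

20.0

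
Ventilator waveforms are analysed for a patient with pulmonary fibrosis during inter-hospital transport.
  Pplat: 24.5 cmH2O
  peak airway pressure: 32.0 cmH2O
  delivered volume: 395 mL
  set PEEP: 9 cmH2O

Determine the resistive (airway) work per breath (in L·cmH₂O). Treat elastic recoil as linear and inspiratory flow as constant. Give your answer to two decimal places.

With constant inspiratory flow the resistive pressure is constant at PIP − Pplat = 32.0 − 24.5 = 7.5 cmH2O, so resistive work = 7.5 × 0.395 = 2.963 L·cmH2O.

2.96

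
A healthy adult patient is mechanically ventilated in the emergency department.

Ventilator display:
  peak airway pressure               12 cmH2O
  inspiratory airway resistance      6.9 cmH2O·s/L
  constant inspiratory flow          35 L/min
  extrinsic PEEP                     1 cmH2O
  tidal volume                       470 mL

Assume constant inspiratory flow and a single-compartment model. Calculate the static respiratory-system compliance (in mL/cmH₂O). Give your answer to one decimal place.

67.4

Flow: 35 L/min ÷ 60 = 0.5833 L/s.
Equation of motion (constant flow): PIP = Vt/C + R·V̇ + PEEP.
Vt/C = PIP − R·V̇ − PEEP = 12 − 6.9×0.5833 − 1 = 12 − 4.025 − 1 = 6.975 cmH2O.
C = Vt / 6.975 = 470 / 6.975 = 67.384 mL/cmH2O.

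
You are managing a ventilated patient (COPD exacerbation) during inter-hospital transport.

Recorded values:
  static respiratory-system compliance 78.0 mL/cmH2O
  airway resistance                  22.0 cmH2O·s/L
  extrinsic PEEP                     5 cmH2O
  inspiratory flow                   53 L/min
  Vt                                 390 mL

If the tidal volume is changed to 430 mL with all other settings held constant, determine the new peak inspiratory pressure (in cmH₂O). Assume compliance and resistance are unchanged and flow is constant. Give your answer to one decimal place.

29.9

Flow: 53 L/min ÷ 60 = 0.8833 L/s.
PIP = Vt/C + R·V̇ + PEEP (constant-flow equation of motion).
Only the elastic term changes: ΔPIP = ΔVt / C = (430 − 390) / 78.0 = 0.5128 cmH2O.
Original PIP = 390/78.0 + 22.0×0.8833 + 5 = 29.433 cmH2O; new PIP = 29.433 + (0.5128) = 29.946 cmH2O.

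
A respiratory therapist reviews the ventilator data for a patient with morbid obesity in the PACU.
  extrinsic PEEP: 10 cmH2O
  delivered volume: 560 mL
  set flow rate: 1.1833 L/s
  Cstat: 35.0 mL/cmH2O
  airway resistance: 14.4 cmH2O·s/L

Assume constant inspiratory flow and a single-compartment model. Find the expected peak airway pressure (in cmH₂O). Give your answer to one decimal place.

43.0

Equation of motion (constant flow): PIP = Vt/C + R·V̇ + PEEP.
PIP = 560/35.0 + 14.4×1.1833 + 10 = 16.0 + 17.04 + 10 = 43.04 cmH2O.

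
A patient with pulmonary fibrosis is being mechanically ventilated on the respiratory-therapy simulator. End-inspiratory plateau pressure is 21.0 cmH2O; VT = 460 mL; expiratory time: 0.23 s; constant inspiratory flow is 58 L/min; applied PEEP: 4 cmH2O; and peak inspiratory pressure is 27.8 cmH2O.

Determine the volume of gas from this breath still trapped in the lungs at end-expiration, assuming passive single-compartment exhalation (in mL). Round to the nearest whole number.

137

Flow: 58 L/min ÷ 60 = 0.9667 L/s.
R = (PIP − Pplat)/V̇ = (27.8 − 21.0) / 0.9667 = 6.8/0.9667 = 7.034 cmH2O·s/L.
C = Vt/(Pplat − PEEP) = 460.0 / (21.0 − 4) = 460.0/17.0 = 27.059 mL/cmH2O.
τ = R × C = 7.034 × 0.02706 L/cmH2O = 0.1903 s.
Fraction remaining = e^(−Te/τ) = e^(−0.23/0.1903) = 0.2986.
Trapped volume = 460.0 × 0.2986 = 137.36 mL.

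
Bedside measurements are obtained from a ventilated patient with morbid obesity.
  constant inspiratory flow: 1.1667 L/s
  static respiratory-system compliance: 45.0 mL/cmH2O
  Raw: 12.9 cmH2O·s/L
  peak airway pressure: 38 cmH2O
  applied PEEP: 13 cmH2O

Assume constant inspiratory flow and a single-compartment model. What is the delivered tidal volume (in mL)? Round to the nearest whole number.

Equation of motion (constant flow): PIP = Vt/C + R·V̇ + PEEP.
Vt/C = PIP − R·V̇ − PEEP = 38 − 15.05 − 13 = 9.95 cmH2O.
Vt = C × 9.95 = 45.0 × 9.95 = 447.75 mL.

448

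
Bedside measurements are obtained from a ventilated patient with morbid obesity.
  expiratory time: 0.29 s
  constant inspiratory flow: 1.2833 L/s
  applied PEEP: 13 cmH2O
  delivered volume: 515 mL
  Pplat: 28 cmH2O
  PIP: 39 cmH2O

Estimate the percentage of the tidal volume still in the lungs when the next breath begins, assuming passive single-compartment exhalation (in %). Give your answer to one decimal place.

R = (PIP − Pplat)/V̇ = (39 − 28) / 1.2833 = 11.0/1.2833 = 8.572 cmH2O·s/L.
C = Vt/(Pplat − PEEP) = 515.0 / (28 − 13) = 515.0/15.0 = 34.333 mL/cmH2O.
τ = R × C = 8.572 × 0.03433 L/cmH2O = 0.2943 s.
Fraction remaining at end-expiration = e^(−Te/τ) = e^(−0.29/0.2943) = 0.3733 → 37.33%.

37.3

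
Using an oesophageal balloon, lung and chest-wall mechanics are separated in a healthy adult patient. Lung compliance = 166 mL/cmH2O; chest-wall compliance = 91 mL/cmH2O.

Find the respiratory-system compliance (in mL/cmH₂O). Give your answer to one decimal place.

Lung and chest wall are elastances in series: 1/Crs = 1/CL + 1/Ccw.
1/Crs = 1/166 + 1/91 = 0.01701.
Crs = 58.789 mL/cmH2O.

58.8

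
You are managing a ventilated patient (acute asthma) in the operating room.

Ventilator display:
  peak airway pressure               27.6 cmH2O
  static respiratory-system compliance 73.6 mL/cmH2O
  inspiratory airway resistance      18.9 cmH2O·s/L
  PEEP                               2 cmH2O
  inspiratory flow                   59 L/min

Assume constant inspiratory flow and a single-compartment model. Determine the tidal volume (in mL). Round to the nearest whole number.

516

Flow: 59 L/min ÷ 60 = 0.9833 L/s.
Equation of motion (constant flow): PIP = Vt/C + R·V̇ + PEEP.
Vt/C = PIP − R·V̇ − PEEP = 27.6 − 18.584 − 2 = 7.016 cmH2O.
Vt = C × 7.016 = 73.6 × 7.016 = 516.38 mL.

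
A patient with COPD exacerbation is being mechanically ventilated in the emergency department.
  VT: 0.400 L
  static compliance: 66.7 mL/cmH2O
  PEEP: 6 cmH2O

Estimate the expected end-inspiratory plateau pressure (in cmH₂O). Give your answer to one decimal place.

12.0

Pplat = PEEP + Vt / Cstat = 6 + 400 / 66.7 = 6 + 5.997 = 11.997 cmH2O.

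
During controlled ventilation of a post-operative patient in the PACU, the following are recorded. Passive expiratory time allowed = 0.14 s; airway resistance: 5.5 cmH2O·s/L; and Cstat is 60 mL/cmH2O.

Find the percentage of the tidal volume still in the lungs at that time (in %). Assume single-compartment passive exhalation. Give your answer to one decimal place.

65.4

τ = R × C = 5.5 × 60 mL/cmH2O = 5.5 × 0.060 L/cmH2O = 0.33 s.
Passive exhalation: V(t)/V₀ = e^(−t/τ) = e^(−0.14/0.33) = 0.6543.
Fraction remaining = 0.6543 → 65.43%.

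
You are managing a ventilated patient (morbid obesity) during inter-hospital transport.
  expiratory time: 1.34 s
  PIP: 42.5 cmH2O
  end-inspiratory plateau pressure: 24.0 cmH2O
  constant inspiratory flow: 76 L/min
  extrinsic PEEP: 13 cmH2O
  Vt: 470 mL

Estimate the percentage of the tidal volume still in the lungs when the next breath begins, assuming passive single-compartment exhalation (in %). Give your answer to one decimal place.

11.7

Flow: 76 L/min ÷ 60 = 1.2667 L/s.
R = (PIP − Pplat)/V̇ = (42.5 − 24.0) / 1.2667 = 18.5/1.2667 = 14.605 cmH2O·s/L.
C = Vt/(Pplat − PEEP) = 470.0 / (24.0 − 13) = 470.0/11.0 = 42.727 mL/cmH2O.
τ = R × C = 14.605 × 0.04273 L/cmH2O = 0.6241 s.
Fraction remaining at end-expiration = e^(−Te/τ) = e^(−1.34/0.6241) = 0.1168 → 11.68%.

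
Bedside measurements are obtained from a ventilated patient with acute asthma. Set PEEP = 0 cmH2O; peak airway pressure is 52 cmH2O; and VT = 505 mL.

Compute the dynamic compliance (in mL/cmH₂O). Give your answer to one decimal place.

9.7

Dynamic compliance = Vt / (PIP − PEEP) = 505 / (52 − 0) = 505 / 52.0 = 9.712 mL/cmH2O.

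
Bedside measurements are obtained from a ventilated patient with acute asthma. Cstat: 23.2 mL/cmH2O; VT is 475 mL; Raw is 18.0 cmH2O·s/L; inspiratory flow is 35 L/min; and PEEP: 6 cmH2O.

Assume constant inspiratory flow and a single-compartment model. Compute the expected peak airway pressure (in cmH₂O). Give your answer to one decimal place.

Flow: 35 L/min ÷ 60 = 0.5833 L/s.
Equation of motion (constant flow): PIP = Vt/C + R·V̇ + PEEP.
PIP = 475/23.2 + 18.0×0.5833 + 6 = 20.474 + 10.499 + 6 = 36.973 cmH2O.

37.0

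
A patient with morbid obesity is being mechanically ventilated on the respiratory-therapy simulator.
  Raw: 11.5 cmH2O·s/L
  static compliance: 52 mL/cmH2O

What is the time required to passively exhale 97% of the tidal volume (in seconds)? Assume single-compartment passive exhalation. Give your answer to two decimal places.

2.10

τ = R × C = 11.5 × 52 mL/cmH2O = 11.5 × 0.052 L/cmH2O = 0.598 s.
Exhaled fraction f = 1 − e^(−t/τ) → t = −τ·ln(1 − f) = −0.598·ln(0.03) = 2.097 s.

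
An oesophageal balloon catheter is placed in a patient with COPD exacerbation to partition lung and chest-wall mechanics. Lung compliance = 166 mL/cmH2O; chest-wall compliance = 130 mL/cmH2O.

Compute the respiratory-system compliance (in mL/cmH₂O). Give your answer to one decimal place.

72.9

Lung and chest wall are elastances in series: 1/Crs = 1/CL + 1/Ccw.
1/Crs = 1/166 + 1/130 = 0.01372.
Crs = 72.886 mL/cmH2O.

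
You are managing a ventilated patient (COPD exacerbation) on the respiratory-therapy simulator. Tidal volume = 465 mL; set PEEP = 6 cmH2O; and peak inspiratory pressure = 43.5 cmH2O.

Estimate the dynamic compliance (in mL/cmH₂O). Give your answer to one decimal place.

12.4

Dynamic compliance = Vt / (PIP − PEEP) = 465 / (43.5 − 6) = 465 / 37.5 = 12.4 mL/cmH2O.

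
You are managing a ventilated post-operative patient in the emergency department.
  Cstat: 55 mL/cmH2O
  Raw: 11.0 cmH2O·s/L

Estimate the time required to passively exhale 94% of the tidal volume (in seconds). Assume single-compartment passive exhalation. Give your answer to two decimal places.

1.70

τ = R × C = 11.0 × 55 mL/cmH2O = 11.0 × 0.055 L/cmH2O = 0.605 s.
Exhaled fraction f = 1 − e^(−t/τ) → t = −τ·ln(1 − f) = −0.605·ln(0.06) = 1.702 s.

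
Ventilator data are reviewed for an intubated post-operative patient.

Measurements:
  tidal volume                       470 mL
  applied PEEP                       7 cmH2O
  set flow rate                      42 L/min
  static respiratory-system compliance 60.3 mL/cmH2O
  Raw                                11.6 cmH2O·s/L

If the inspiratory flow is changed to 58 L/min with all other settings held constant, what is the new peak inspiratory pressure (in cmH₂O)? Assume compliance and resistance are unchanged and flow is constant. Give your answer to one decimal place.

Flow: 42 L/min ÷ 60 = 0.7 L/s.
New flow: 58 L/min ÷ 60 = 0.9667 L/s.
PIP = Vt/C + R·V̇ + PEEP (constant-flow equation of motion).
Only the resistive term changes: ΔPIP = R × ΔV̇ = 11.6 × (0.9667 − 0.7) = 11.6 × 0.2667 = 3.094 cmH2O.
Original PIP = 470/60.3 + 11.6×0.7 + 7 = 22.914 cmH2O; new PIP = 22.914 + (3.094) = 26.008 cmH2O.

26.0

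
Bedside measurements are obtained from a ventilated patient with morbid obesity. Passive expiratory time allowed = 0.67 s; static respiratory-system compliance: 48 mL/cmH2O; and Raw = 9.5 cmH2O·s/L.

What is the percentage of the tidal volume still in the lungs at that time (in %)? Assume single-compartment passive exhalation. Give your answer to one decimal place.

τ = R × C = 9.5 × 48 mL/cmH2O = 9.5 × 0.048 L/cmH2O = 0.456 s.
Passive exhalation: V(t)/V₀ = e^(−t/τ) = e^(−0.67/0.456) = 0.2301.
Fraction remaining = 0.2301 → 23.01%.

23.0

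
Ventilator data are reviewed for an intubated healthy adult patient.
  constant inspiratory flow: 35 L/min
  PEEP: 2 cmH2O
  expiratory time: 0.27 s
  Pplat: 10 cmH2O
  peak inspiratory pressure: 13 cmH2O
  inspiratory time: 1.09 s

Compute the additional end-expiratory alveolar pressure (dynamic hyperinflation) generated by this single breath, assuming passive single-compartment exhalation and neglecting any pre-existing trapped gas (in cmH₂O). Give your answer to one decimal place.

4.1

Flow: 35 L/min ÷ 60 = 0.5833 L/s.
Vt = flow × Ti = 0.5833 L/s × 1.09 s × 1000 mL/L = 635.8 mL.
R = (PIP − Pplat)/V̇ = (13 − 10) / 0.5833 = 3.0/0.5833 = 5.143 cmH2O·s/L.
C = Vt/(Pplat − PEEP) = 635.8 / (10 − 2) = 635.8/8.0 = 79.475 mL/cmH2O.
τ = R × C = 5.143 × 0.07948 L/cmH2O = 0.4088 s.
Fraction remaining = e^(−Te/τ) = e^(−0.27/0.4088) = 0.5166; trapped volume = 635.8 × 0.5166 = 328.45 mL.
Additional alveolar pressure from trapping ≈ V_trapped / C = 328.45 / 79.475 = 4.133 cmH2O.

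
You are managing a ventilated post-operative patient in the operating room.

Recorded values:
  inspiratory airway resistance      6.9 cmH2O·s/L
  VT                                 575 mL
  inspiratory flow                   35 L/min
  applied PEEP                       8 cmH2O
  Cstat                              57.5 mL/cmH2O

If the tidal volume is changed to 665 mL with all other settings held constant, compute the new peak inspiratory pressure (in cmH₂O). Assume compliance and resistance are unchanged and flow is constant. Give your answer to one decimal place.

23.6

Flow: 35 L/min ÷ 60 = 0.5833 L/s.
PIP = Vt/C + R·V̇ + PEEP (constant-flow equation of motion).
Only the elastic term changes: ΔPIP = ΔVt / C = (665 − 575) / 57.5 = 1.565 cmH2O.
Original PIP = 575/57.5 + 6.9×0.5833 + 8 = 22.025 cmH2O; new PIP = 22.025 + (1.565) = 23.59 cmH2O.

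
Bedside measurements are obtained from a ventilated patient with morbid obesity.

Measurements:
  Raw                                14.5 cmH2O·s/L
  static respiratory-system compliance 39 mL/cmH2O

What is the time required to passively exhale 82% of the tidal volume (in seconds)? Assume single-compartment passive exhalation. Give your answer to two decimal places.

0.97

τ = R × C = 14.5 × 39 mL/cmH2O = 14.5 × 0.039 L/cmH2O = 0.5655 s.
Exhaled fraction f = 1 − e^(−t/τ) → t = −τ·ln(1 − f) = −0.5655·ln(0.18) = 0.9697 s.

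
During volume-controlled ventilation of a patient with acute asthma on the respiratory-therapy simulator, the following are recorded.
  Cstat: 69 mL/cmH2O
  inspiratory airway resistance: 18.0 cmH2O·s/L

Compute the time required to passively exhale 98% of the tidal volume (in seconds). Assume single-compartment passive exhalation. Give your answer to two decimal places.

4.86

τ = R × C = 18.0 × 69 mL/cmH2O = 18.0 × 0.069 L/cmH2O = 1.242 s.
Exhaled fraction f = 1 − e^(−t/τ) → t = −τ·ln(1 − f) = −1.242·ln(0.02) = 4.859 s.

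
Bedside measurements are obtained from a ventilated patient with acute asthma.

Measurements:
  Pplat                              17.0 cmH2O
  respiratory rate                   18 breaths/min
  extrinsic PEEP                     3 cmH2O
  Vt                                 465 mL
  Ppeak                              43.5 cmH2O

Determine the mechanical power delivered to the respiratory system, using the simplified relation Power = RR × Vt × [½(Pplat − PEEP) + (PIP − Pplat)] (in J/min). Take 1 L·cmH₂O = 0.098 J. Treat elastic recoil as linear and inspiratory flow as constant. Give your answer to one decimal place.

27.5

Per-breath work = Vt × [½(Pplat−PEEP) + (PIP−Pplat)] = 0.465 × [0.5×14.0 + 26.5] = 0.465 × 33.5 = 15.578 L·cmH2O.
Power = 18 × 15.578 = 280.4 L·cmH2O/min.
× 0.098 J/(L·cmH2O) → 27.479 J/min.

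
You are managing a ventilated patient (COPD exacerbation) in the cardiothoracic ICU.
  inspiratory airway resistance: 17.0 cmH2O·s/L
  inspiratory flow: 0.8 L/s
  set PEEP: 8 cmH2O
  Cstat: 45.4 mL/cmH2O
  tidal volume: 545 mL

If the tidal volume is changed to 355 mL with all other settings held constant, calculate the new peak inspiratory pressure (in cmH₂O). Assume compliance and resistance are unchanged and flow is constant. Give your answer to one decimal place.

29.4

PIP = Vt/C + R·V̇ + PEEP (constant-flow equation of motion).
Only the elastic term changes: ΔPIP = ΔVt / C = (355 − 545) / 45.4 = -4.185 cmH2O.
Original PIP = 545/45.4 + 17.0×0.8 + 8 = 33.604 cmH2O; new PIP = 33.604 + (-4.185) = 29.419 cmH2O.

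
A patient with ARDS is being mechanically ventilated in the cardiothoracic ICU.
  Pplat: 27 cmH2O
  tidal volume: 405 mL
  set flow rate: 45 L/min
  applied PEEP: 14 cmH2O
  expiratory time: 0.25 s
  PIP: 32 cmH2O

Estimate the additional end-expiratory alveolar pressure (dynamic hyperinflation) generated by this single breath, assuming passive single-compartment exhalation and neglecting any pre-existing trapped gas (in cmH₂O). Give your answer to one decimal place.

Flow: 45 L/min ÷ 60 = 0.75 L/s.
R = (PIP − Pplat)/V̇ = (32 − 27) / 0.75 = 5.0/0.75 = 6.667 cmH2O·s/L.
C = Vt/(Pplat − PEEP) = 405.0 / (27 − 14) = 405.0/13.0 = 31.154 mL/cmH2O.
τ = R × C = 6.667 × 0.03115 L/cmH2O = 0.2077 s.
Fraction remaining = e^(−Te/τ) = e^(−0.25/0.2077) = 0.3001; trapped volume = 405.0 × 0.3001 = 121.54 mL.
Additional alveolar pressure from trapping ≈ V_trapped / C = 121.54 / 31.154 = 3.901 cmH2O.

3.9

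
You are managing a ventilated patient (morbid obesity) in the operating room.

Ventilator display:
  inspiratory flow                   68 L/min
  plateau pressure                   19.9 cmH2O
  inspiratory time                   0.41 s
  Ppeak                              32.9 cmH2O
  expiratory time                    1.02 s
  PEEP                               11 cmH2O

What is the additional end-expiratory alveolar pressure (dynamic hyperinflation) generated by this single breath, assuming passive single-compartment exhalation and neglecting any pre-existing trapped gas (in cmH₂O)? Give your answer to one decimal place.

1.6

Flow: 68 L/min ÷ 60 = 1.1333 L/s.
Vt = flow × Ti = 1.1333 L/s × 0.41 s × 1000 mL/L = 464.65 mL.
R = (PIP − Pplat)/V̇ = (32.9 − 19.9) / 1.1333 = 13.0/1.1333 = 11.471 cmH2O·s/L.
C = Vt/(Pplat − PEEP) = 464.65 / (19.9 − 11) = 464.65/8.9 = 52.208 mL/cmH2O.
τ = R × C = 11.471 × 0.05221 L/cmH2O = 0.5989 s.
Fraction remaining = e^(−Te/τ) = e^(−1.02/0.5989) = 0.1821; trapped volume = 464.65 × 0.1821 = 84.613 mL.
Additional alveolar pressure from trapping ≈ V_trapped / C = 84.613 / 52.208 = 1.621 cmH2O.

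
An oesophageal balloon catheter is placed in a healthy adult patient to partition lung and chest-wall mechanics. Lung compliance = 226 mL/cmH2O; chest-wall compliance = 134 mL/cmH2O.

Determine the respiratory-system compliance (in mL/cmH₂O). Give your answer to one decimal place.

84.1

Lung and chest wall are elastances in series: 1/Crs = 1/CL + 1/Ccw.
1/Crs = 1/226 + 1/134 = 0.01189.
Crs = 84.104 mL/cmH2O.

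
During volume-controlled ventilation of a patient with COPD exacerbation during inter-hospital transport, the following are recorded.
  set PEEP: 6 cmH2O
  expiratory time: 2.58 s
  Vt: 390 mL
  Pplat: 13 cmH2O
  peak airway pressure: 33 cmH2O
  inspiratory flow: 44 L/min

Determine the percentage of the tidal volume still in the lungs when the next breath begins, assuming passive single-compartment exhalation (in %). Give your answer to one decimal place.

Flow: 44 L/min ÷ 60 = 0.7333 L/s.
R = (PIP − Pplat)/V̇ = (33 − 13) / 0.7333 = 20.0/0.7333 = 27.274 cmH2O·s/L.
C = Vt/(Pplat − PEEP) = 390.0 / (13 − 6) = 390.0/7.0 = 55.714 mL/cmH2O.
τ = R × C = 27.274 × 0.05571 L/cmH2O = 1.519 s.
Fraction remaining at end-expiration = e^(−Te/τ) = e^(−2.58/1.519) = 0.183 → 18.3%.

18.3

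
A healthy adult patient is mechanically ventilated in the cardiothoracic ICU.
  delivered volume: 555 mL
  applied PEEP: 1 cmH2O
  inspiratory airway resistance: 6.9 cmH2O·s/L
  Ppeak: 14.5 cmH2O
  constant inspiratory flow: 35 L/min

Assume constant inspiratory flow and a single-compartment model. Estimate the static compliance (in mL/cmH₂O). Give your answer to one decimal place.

Flow: 35 L/min ÷ 60 = 0.5833 L/s.
Equation of motion (constant flow): PIP = Vt/C + R·V̇ + PEEP.
Vt/C = PIP − R·V̇ − PEEP = 14.5 − 6.9×0.5833 − 1 = 14.5 − 4.025 − 1 = 9.475 cmH2O.
C = Vt / 9.475 = 555 / 9.475 = 58.575 mL/cmH2O.

58.6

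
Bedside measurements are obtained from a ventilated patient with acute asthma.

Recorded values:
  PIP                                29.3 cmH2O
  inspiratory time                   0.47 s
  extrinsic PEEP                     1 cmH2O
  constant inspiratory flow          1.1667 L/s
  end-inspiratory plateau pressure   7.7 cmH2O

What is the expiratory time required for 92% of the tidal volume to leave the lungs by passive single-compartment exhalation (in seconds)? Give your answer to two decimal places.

Vt = flow × Ti = 1.1667 L/s × 0.47 s × 1000 mL/L = 548.35 mL.
R = (PIP − Pplat)/V̇ = (29.3 − 7.7) / 1.1667 = 21.6/1.1667 = 18.514 cmH2O·s/L.
C = Vt/(Pplat − PEEP) = 548.35 / (7.7 − 1) = 548.35/6.7 = 81.843 mL/cmH2O.
τ = R × C = 18.514 × 0.08184 L/cmH2O = 1.515 s.
t = −τ·ln(1 − 0.92) = −1.515·ln(0.08) = 3.826 s.

3.83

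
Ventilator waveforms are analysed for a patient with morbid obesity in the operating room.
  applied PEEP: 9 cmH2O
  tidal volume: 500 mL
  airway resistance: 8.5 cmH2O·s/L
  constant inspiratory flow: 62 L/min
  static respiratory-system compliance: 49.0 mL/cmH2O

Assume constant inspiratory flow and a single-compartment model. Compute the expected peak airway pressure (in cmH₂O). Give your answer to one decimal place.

28.0

Flow: 62 L/min ÷ 60 = 1.0333 L/s.
Equation of motion (constant flow): PIP = Vt/C + R·V̇ + PEEP.
PIP = 500/49.0 + 8.5×1.0333 + 9 = 10.204 + 8.783 + 9 = 27.987 cmH2O.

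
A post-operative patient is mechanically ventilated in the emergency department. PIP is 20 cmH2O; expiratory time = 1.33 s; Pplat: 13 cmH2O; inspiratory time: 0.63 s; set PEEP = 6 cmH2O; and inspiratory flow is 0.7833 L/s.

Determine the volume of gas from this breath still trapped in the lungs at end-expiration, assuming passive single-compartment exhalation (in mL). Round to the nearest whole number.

Vt = flow × Ti = 0.7833 L/s × 0.63 s × 1000 mL/L = 493.48 mL.
R = (PIP − Pplat)/V̇ = (20 − 13) / 0.7833 = 7.0/0.7833 = 8.937 cmH2O·s/L.
C = Vt/(Pplat − PEEP) = 493.48 / (13 − 6) = 493.48/7.0 = 70.497 mL/cmH2O.
τ = R × C = 8.937 × 0.0705 L/cmH2O = 0.6301 s.
Fraction remaining = e^(−Te/τ) = e^(−1.33/0.6301) = 0.1211.
Trapped volume = 493.48 × 0.1211 = 59.76 mL.

60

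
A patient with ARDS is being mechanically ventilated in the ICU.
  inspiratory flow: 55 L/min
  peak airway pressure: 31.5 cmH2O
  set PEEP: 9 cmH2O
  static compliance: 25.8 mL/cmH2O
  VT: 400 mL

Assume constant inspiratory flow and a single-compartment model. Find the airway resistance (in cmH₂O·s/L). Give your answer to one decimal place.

7.6

Flow: 55 L/min ÷ 60 = 0.9167 L/s.
Equation of motion (constant flow): PIP = Vt/C + R·V̇ + PEEP.
R·V̇ = PIP − Vt/C − PEEP = 31.5 − 400/25.8 − 9 = 31.5 − 15.504 − 9 = 6.996 cmH2O.
R = 6.996 / 0.9167 = 7.632 cmH2O·s/L.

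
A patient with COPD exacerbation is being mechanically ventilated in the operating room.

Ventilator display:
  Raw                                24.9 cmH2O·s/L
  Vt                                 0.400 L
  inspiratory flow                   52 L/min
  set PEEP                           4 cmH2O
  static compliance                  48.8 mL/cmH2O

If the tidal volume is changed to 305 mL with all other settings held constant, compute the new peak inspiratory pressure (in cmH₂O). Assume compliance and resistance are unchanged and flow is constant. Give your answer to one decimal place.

31.8

Flow: 52 L/min ÷ 60 = 0.8667 L/s.
PIP = Vt/C + R·V̇ + PEEP (constant-flow equation of motion).
Only the elastic term changes: ΔPIP = ΔVt / C = (305 − 400) / 48.8 = -1.947 cmH2O.
Original PIP = 400/48.8 + 24.9×0.8667 + 4 = 33.778 cmH2O; new PIP = 33.778 + (-1.947) = 31.831 cmH2O.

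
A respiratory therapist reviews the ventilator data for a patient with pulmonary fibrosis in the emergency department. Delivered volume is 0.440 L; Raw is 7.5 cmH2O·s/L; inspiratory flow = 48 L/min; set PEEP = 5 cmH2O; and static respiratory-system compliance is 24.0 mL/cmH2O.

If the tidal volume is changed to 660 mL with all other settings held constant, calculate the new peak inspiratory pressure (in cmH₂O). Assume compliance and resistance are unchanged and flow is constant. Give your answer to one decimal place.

38.5

Flow: 48 L/min ÷ 60 = 0.8 L/s.
PIP = Vt/C + R·V̇ + PEEP (constant-flow equation of motion).
Only the elastic term changes: ΔPIP = ΔVt / C = (660 − 440) / 24.0 = 9.167 cmH2O.
Original PIP = 440/24.0 + 7.5×0.8 + 5 = 29.333 cmH2O; new PIP = 29.333 + (9.167) = 38.5 cmH2O.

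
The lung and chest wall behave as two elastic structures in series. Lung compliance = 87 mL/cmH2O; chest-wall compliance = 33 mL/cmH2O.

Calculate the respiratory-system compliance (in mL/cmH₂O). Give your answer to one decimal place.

Lung and chest wall are elastances in series: 1/Crs = 1/CL + 1/Ccw.
1/Crs = 1/87 + 1/33 = 0.0418.
Crs = 23.923 mL/cmH2O.

23.9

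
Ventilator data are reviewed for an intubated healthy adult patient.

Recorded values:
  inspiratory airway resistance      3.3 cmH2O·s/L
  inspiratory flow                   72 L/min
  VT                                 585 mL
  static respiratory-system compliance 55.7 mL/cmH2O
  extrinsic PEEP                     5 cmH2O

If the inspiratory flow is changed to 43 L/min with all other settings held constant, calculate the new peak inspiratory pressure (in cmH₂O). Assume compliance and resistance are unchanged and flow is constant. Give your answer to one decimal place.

Flow: 72 L/min ÷ 60 = 1.2 L/s.
New flow: 43 L/min ÷ 60 = 0.7167 L/s.
PIP = Vt/C + R·V̇ + PEEP (constant-flow equation of motion).
Only the resistive term changes: ΔPIP = R × ΔV̇ = 3.3 × (0.7167 − 1.2) = 3.3 × -0.4833 = -1.595 cmH2O.
Original PIP = 585/55.7 + 3.3×1.2 + 5 = 19.463 cmH2O; new PIP = 19.463 + (-1.595) = 17.868 cmH2O.

17.9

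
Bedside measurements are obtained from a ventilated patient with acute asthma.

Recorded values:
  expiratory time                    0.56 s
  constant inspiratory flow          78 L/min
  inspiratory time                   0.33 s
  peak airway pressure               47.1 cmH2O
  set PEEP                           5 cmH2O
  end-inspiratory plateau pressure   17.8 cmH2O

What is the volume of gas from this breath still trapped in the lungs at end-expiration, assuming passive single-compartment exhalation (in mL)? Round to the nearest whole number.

Flow: 78 L/min ÷ 60 = 1.3 L/s.
Vt = flow × Ti = 1.3 L/s × 0.33 s × 1000 mL/L = 429.0 mL.
R = (PIP − Pplat)/V̇ = (47.1 − 17.8) / 1.3 = 29.3/1.3 = 22.538 cmH2O·s/L.
C = Vt/(Pplat − PEEP) = 429.0 / (17.8 − 5) = 429.0/12.8 = 33.516 mL/cmH2O.
τ = R × C = 22.538 × 0.03352 L/cmH2O = 0.7555 s.
Fraction remaining = e^(−Te/τ) = e^(−0.56/0.7555) = 0.4765.
Trapped volume = 429.0 × 0.4765 = 204.42 mL.

204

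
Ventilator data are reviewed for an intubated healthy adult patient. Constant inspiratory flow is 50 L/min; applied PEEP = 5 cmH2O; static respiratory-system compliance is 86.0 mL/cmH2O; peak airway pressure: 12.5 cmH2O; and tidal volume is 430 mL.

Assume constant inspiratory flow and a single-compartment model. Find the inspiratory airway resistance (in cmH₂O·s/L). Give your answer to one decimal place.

Flow: 50 L/min ÷ 60 = 0.8333 L/s.
Equation of motion (constant flow): PIP = Vt/C + R·V̇ + PEEP.
R·V̇ = PIP − Vt/C − PEEP = 12.5 − 430/86.0 − 5 = 12.5 − 5.0 − 5 = 2.5 cmH2O.
R = 2.5 / 0.8333 = 3.0 cmH2O·s/L.

3.0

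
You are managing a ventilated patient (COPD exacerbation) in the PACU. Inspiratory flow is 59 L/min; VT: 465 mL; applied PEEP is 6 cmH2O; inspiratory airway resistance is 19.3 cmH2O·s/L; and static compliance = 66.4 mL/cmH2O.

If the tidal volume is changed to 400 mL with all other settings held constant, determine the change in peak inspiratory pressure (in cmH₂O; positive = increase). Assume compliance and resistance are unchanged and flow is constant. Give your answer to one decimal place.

PIP = Vt/C + R·V̇ + PEEP (constant-flow equation of motion).
Only the elastic term changes: ΔPIP = ΔVt / C = (400 − 465) / 66.4 = -0.9789 cmH2O.

-1.0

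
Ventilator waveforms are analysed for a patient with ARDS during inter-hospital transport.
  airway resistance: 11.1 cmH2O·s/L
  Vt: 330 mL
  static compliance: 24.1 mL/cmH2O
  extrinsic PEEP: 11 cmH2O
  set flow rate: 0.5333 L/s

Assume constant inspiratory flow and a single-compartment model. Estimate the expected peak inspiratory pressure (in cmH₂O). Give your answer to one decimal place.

30.6

Equation of motion (constant flow): PIP = Vt/C + R·V̇ + PEEP.
PIP = 330/24.1 + 11.1×0.5333 + 11 = 13.693 + 5.92 + 11 = 30.613 cmH2O.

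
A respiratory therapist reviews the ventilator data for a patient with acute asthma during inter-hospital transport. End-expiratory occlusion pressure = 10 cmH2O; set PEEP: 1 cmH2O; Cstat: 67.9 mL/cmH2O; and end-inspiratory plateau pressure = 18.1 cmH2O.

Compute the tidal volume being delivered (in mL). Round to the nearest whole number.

End-expiratory occlusion gives total PEEP = 10 cmH2O (intrinsic PEEP = 10 − 1 = 9). Use total PEEP for the elastic gradient.
Vt = Cstat × (Pplat − PEEPtotal) = 67.9 × (18.1 − 10) = 67.9 × 8.1 = 549.99 mL.

550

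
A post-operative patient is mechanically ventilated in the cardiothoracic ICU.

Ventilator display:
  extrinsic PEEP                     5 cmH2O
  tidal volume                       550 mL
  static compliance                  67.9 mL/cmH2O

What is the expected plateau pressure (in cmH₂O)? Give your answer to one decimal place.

Pplat = PEEP + Vt / Cstat = 5 + 550 / 67.9 = 5 + 8.1 = 13.1 cmH2O.

13.1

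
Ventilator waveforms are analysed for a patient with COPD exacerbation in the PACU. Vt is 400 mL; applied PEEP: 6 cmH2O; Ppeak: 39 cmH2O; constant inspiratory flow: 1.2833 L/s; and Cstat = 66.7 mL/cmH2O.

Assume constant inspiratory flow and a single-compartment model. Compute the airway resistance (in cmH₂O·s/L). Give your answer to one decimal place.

Equation of motion (constant flow): PIP = Vt/C + R·V̇ + PEEP.
R·V̇ = PIP − Vt/C − PEEP = 39 − 400/66.7 − 6 = 39 − 5.997 − 6 = 27.003 cmH2O.
R = 27.003 / 1.2833 = 21.042 cmH2O·s/L.

21.0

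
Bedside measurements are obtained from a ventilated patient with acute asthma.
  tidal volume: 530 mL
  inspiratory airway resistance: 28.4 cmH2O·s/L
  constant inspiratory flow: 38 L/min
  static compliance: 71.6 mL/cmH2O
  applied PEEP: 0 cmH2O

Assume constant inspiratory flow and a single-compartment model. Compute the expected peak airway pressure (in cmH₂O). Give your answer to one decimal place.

Flow: 38 L/min ÷ 60 = 0.6333 L/s.
Equation of motion (constant flow): PIP = Vt/C + R·V̇ + PEEP.
PIP = 530/71.6 + 28.4×0.6333 + 0 = 7.402 + 17.986 + 0 = 25.388 cmH2O.

25.4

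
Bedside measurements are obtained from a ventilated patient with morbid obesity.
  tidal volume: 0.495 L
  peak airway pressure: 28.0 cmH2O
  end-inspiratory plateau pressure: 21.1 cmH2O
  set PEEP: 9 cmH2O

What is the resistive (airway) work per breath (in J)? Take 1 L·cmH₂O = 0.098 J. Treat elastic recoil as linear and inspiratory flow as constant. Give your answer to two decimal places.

0.33

With constant inspiratory flow the resistive pressure is constant at PIP − Pplat = 28.0 − 21.1 = 6.9 cmH2O, so resistive work = 6.9 × 0.495 = 3.416 L·cmH2O.
× 0.098 J/(L·cmH2O) → 0.3348 J.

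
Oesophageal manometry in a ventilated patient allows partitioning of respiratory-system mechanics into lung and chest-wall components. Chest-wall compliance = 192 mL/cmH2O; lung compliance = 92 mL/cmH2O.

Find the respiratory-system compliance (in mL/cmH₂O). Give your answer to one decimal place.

62.2

Lung and chest wall are elastances in series: 1/Crs = 1/CL + 1/Ccw.
1/Crs = 1/92 + 1/192 = 0.01608.
Crs = 62.189 mL/cmH2O.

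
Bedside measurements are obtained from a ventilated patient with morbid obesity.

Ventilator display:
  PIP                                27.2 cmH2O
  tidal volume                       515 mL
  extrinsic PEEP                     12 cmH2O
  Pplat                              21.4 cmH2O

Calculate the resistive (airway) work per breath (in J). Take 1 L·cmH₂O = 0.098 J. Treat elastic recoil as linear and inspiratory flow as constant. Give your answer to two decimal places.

With constant inspiratory flow the resistive pressure is constant at PIP − Pplat = 27.2 − 21.4 = 5.8 cmH2O, so resistive work = 5.8 × 0.515 = 2.987 L·cmH2O.
× 0.098 J/(L·cmH2O) → 0.2927 J.

0.29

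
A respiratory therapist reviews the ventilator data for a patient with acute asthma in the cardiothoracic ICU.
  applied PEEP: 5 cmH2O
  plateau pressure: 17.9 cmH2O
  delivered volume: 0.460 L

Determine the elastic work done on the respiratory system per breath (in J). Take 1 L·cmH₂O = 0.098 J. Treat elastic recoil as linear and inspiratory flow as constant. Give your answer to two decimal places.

0.29

Elastic work ≈ ½ × (Pplat − PEEP) × Vt = 0.5 × (17.9 − 5) × 0.460 L = 0.5 × 12.9 × 0.460 = 2.967 L·cmH2O.
× 0.098 J/(L·cmH2O) → 0.2908 J.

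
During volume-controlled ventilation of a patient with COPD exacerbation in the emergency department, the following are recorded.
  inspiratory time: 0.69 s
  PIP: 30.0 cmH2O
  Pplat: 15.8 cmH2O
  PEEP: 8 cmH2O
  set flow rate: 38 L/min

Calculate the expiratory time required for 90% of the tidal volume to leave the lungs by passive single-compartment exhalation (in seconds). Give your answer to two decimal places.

Flow: 38 L/min ÷ 60 = 0.6333 L/s.
Vt = flow × Ti = 0.6333 L/s × 0.69 s × 1000 mL/L = 436.98 mL.
R = (PIP − Pplat)/V̇ = (30.0 − 15.8) / 0.6333 = 14.2/0.6333 = 22.422 cmH2O·s/L.
C = Vt/(Pplat − PEEP) = 436.98 / (15.8 − 8) = 436.98/7.8 = 56.023 mL/cmH2O.
τ = R × C = 22.422 × 0.05602 L/cmH2O = 1.256 s.
t = −τ·ln(1 − 0.90) = −1.256·ln(0.1) = 2.892 s.

2.89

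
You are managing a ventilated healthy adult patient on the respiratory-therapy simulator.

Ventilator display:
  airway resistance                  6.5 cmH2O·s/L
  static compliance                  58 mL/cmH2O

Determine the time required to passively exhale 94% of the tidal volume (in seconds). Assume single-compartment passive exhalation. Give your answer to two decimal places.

τ = R × C = 6.5 × 58 mL/cmH2O = 6.5 × 0.058 L/cmH2O = 0.377 s.
Exhaled fraction f = 1 − e^(−t/τ) → t = −τ·ln(1 − f) = −0.377·ln(0.06) = 1.061 s.

1.06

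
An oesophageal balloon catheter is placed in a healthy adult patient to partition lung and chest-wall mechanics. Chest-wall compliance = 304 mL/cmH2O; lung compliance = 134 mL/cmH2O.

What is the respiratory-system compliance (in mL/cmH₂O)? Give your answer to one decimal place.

93.0

Lung and chest wall are elastances in series: 1/Crs = 1/CL + 1/Ccw.
1/Crs = 1/134 + 1/304 = 0.01075.
Crs = 93.023 mL/cmH2O.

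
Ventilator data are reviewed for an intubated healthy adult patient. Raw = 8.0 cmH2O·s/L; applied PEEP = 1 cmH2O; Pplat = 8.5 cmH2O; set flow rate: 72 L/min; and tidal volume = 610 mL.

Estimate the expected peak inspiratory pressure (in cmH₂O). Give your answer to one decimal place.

18.1

Flow: 72 L/min ÷ 60 = 1.2 L/s.
PIP = Pplat + Raw × flow = 8.5 + 8.0 × 1.2 = 8.5 + 9.6 = 18.1 cmH2O.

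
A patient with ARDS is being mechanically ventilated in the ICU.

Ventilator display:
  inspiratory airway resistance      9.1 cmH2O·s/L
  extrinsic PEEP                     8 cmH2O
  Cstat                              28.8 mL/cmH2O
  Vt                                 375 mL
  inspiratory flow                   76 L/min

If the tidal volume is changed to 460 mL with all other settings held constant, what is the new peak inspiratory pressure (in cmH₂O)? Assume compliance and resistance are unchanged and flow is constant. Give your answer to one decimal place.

Flow: 76 L/min ÷ 60 = 1.2667 L/s.
PIP = Vt/C + R·V̇ + PEEP (constant-flow equation of motion).
Only the elastic term changes: ΔPIP = ΔVt / C = (460 − 375) / 28.8 = 2.951 cmH2O.
Original PIP = 375/28.8 + 9.1×1.2667 + 8 = 32.548 cmH2O; new PIP = 32.548 + (2.951) = 35.499 cmH2O.

35.5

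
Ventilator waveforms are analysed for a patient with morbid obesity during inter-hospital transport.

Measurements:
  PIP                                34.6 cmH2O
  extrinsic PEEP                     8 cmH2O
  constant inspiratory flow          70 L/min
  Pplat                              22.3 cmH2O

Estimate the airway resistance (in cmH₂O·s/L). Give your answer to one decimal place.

Flow: 70 L/min ÷ 60 = 1.1667 L/s.
Raw = (PIP − Pplat) / flow = (34.6 − 22.3) / 1.1667 = 12.3 / 1.1667 = 10.543 cmH2O·s/L.

10.5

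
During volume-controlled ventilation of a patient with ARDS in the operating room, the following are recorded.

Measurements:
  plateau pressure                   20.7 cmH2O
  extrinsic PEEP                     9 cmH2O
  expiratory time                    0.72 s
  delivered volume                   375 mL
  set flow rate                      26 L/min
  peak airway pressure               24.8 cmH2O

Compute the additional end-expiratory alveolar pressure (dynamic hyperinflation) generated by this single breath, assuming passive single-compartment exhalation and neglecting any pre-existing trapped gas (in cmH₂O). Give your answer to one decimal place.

Flow: 26 L/min ÷ 60 = 0.4333 L/s.
R = (PIP − Pplat)/V̇ = (24.8 − 20.7) / 0.4333 = 4.1/0.4333 = 9.462 cmH2O·s/L.
C = Vt/(Pplat − PEEP) = 375.0 / (20.7 − 9) = 375.0/11.7 = 32.051 mL/cmH2O.
τ = R × C = 9.462 × 0.03205 L/cmH2O = 0.3033 s.
Fraction remaining = e^(−Te/τ) = e^(−0.72/0.3033) = 0.09312; trapped volume = 375.0 × 0.09312 = 34.92 mL.
Additional alveolar pressure from trapping ≈ V_trapped / C = 34.92 / 32.051 = 1.09 cmH2O.

1.1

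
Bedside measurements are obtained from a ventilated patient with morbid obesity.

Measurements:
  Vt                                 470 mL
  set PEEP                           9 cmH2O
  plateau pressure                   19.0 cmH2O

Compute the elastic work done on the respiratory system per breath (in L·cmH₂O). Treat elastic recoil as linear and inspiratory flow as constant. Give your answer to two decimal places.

Elastic work ≈ ½ × (Pplat − PEEP) × Vt = 0.5 × (19.0 − 9) × 0.470 L = 0.5 × 10.0 × 0.470 = 2.35 L·cmH2O.

2.35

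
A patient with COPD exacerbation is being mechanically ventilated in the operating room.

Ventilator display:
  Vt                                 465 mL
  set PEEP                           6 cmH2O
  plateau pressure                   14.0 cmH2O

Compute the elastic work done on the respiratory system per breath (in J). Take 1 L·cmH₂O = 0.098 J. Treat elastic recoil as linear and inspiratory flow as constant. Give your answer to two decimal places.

0.18

Elastic work ≈ ½ × (Pplat − PEEP) × Vt = 0.5 × (14.0 − 6) × 0.465 L = 0.5 × 8.0 × 0.465 = 1.86 L·cmH2O.
× 0.098 J/(L·cmH2O) → 0.1823 J.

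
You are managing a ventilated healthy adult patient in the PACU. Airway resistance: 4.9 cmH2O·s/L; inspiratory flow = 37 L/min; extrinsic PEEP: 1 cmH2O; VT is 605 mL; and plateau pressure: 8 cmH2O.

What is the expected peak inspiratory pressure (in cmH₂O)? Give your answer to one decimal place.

Flow: 37 L/min ÷ 60 = 0.6167 L/s.
PIP = Pplat + Raw × flow = 8 + 4.9 × 0.6167 = 8 + 3.022 = 11.022 cmH2O.

11.0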